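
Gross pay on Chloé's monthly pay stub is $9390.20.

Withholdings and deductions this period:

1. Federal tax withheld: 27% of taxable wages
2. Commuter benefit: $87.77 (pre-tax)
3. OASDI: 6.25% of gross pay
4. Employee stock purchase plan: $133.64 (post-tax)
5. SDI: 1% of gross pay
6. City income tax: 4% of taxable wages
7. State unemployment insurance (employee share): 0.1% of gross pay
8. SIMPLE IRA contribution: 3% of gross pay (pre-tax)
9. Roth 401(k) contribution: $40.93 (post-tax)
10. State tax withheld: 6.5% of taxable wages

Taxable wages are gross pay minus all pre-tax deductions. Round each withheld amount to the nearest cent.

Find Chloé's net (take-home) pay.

SIMPLE IRA contribution: $9390.20 × 0.03 = $281.71
Commuter benefit: $87.77
Pre-tax total = $281.71 + $87.77 = $369.48
Taxable wages = $9390.20 − $369.48 = $9020.72
Federal tax withheld: $9020.72 × 0.27 = $2435.59
State tax withheld: $9020.72 × 0.065 = $586.35
City income tax: $9020.72 × 0.04 = $360.83
OASDI: $9390.20 × 0.0625 = $586.89
State unemployment insurance (employee share): $9390.20 × 0.001 = $9.39
SDI: $9390.20 × 0.01 = $93.90
Roth 401(k) contribution: $40.93
Employee stock purchase plan: $133.64
Total deductions = $281.71 + $87.77 + $2435.59 + $586.35 + $360.83 + $586.89 + $9.39 + $93.90 + $40.93 + $133.64 = $4617.00
Net pay = $9390.20 − $4617.00 = $4773.20

$4773.20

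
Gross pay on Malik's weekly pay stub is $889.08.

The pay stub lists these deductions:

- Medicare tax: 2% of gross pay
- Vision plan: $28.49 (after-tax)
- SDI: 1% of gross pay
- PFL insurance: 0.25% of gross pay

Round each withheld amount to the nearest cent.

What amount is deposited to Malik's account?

SDI: $889.08 × 0.01 = $8.89
PFL insurance: $889.08 × 0.0025 = $2.22
Medicare tax: $889.08 × 0.02 = $17.78
Vision plan: $28.49
Total deductions = $8.89 + $2.22 + $17.78 + $28.49 = $57.38
Net pay = $889.08 − $57.38 = $831.70

$831.70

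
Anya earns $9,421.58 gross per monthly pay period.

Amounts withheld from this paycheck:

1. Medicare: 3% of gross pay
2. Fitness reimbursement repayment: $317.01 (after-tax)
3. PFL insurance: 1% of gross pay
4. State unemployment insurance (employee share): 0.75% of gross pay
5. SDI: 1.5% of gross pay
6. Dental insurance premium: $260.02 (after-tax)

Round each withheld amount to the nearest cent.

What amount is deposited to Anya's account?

$8,255.70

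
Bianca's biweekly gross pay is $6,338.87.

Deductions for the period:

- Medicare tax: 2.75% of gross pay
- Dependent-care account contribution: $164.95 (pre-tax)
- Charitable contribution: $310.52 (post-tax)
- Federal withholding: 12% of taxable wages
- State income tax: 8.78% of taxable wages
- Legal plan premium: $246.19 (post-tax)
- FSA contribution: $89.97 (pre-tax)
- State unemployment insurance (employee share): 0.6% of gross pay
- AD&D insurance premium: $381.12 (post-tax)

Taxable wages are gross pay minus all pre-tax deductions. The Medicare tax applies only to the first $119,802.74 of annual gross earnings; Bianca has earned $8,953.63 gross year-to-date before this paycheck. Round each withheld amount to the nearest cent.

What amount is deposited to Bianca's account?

Dependent-care account contribution: $164.95
FSA contribution: $89.97
Pre-tax total = $164.95 + $89.97 = $254.92
Taxable wages = $6,338.87 − $254.92 = $6,083.95
State income tax: $6,083.95 × 0.0878 = $534.17
Federal withholding: $6,083.95 × 0.12 = $730.07
State unemployment insurance (employee share): $6,338.87 × 0.006 = $38.03
Medicare tax: cap not yet reached, full $6,338.87 is subject → $6,338.87 × 0.0275 = $174.32
AD&D insurance premium: $381.12
Legal plan premium: $246.19
Charitable contribution: $310.52
Total deductions = $164.95 + $89.97 + $534.17 + $730.07 + $38.03 + $174.32 + $381.12 + $246.19 + $310.52 = $2,669.34
Net pay = $6,338.87 − $2,669.34 = $3,669.53

$3,669.53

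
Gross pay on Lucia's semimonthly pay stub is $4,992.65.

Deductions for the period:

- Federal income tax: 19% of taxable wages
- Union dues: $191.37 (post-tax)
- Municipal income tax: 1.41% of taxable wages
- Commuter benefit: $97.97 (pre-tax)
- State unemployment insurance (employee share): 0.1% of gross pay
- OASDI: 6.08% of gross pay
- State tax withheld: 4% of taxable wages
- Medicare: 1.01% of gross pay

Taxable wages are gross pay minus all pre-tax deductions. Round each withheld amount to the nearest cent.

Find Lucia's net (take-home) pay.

$3,149.55

Commuter benefit: $97.97
Taxable wages = $4,992.65 − $97.97 = $4,894.68
Municipal income tax: $4,894.68 × 0.0141 = $69.01
State tax withheld: $4,894.68 × 0.04 = $195.79
Federal income tax: $4,894.68 × 0.19 = $929.99
Medicare: $4,992.65 × 0.0101 = $50.43
OASDI: $4,992.65 × 0.0608 = $303.55
State unemployment insurance (employee share): $4,992.65 × 0.001 = $4.99
Union dues: $191.37
Total deductions = $97.97 + $69.01 + $195.79 + $929.99 + $50.43 + $303.55 + $4.99 + $191.37 = $1,843.10
Net pay = $4,992.65 − $1,843.10 = $3,149.55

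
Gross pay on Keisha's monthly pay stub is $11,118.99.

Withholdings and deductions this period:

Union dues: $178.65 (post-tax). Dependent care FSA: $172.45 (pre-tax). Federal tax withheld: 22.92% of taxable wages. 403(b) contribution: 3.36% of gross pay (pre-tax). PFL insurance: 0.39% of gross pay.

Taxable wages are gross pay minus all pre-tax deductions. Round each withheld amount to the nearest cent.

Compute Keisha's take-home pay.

$7,927.61

Dependent care FSA: $172.45
403(b) contribution: $11,118.99 × 0.0336 = $373.60
Pre-tax total = $172.45 + $373.60 = $546.05
Taxable wages = $11,118.99 − $546.05 = $10,572.94
Federal tax withheld: $10,572.94 × 0.2292 = $2,423.32
PFL insurance: $11,118.99 × 0.0039 = $43.36
Union dues: $178.65
Total deductions = $172.45 + $373.60 + $2,423.32 + $43.36 + $178.65 = $3,191.38
Net pay = $11,118.99 − $3,191.38 = $7,927.61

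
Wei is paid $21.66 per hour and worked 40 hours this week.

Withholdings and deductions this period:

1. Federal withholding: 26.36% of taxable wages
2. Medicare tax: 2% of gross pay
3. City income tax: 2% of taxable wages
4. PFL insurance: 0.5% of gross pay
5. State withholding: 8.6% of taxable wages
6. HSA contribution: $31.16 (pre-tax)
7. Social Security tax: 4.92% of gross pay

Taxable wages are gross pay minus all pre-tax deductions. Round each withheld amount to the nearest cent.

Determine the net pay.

$462.25

Gross pay: 40 × $21.66 = $866.40
HSA contribution: $31.16
Taxable wages = $866.40 − $31.16 = $835.24
State withholding: $835.24 × 0.086 = $71.83
City income tax: $835.24 × 0.02 = $16.70
Federal withholding: $835.24 × 0.2636 = $220.17
Social Security tax: $866.40 × 0.0492 = $42.63
PFL insurance: $866.40 × 0.005 = $4.33
Medicare tax: $866.40 × 0.02 = $17.33
Total deductions = $31.16 + $71.83 + $16.70 + $220.17 + $42.63 + $4.33 + $17.33 = $404.15
Net pay = $866.40 − $404.15 = $462.25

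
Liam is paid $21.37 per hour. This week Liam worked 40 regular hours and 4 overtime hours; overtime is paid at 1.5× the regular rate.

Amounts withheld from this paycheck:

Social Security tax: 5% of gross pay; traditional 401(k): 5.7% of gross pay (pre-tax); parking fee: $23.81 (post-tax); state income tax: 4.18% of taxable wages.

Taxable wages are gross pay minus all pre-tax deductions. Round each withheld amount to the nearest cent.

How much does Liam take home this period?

$815.28

Regular pay: 40 × $21.37 = $854.80
Overtime pay: 4 × $21.37 × 1.5 = $128.22
Gross pay = $854.80 + $128.22 = $983.02
Traditional 401(k): $983.02 × 0.057 = $56.03
Taxable wages = $983.02 − $56.03 = $926.99
State income tax: $926.99 × 0.0418 = $38.75
Social Security tax: $983.02 × 0.05 = $49.15
Parking fee: $23.81
Total deductions = $56.03 + $38.75 + $49.15 + $23.81 = $167.74
Net pay = $983.02 − $167.74 = $815.28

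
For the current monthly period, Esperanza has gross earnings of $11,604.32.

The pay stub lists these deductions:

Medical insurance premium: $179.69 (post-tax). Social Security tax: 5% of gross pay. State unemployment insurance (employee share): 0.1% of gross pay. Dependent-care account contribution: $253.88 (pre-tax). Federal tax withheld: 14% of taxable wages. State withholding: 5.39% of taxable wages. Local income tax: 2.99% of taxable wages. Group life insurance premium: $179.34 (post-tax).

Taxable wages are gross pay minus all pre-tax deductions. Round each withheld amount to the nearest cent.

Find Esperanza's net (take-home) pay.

$7,859.36

Dependent-care account contribution: $253.88
Taxable wages = $11,604.32 − $253.88 = $11,350.44
State withholding: $11,350.44 × 0.0539 = $611.79
Federal tax withheld: $11,350.44 × 0.14 = $1,589.06
Local income tax: $11,350.44 × 0.0299 = $339.38
Social Security tax: $11,604.32 × 0.05 = $580.22
State unemployment insurance (employee share): $11,604.32 × 0.001 = $11.60
Group life insurance premium: $179.34
Medical insurance premium: $179.69
Total deductions = $253.88 + $611.79 + $1,589.06 + $339.38 + $580.22 + $11.60 + $179.34 + $179.69 = $3,744.96
Net pay = $11,604.32 − $3,744.96 = $7,859.36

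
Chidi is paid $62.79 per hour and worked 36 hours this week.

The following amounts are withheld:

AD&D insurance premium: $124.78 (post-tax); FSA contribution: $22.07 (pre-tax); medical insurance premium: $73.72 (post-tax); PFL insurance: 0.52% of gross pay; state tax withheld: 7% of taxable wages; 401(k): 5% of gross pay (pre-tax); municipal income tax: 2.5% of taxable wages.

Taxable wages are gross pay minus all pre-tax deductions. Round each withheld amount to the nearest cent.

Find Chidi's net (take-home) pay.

Gross pay: 36 × $62.79 = $2,260.44
FSA contribution: $22.07
401(k): $2,260.44 × 0.05 = $113.02
Pre-tax total = $22.07 + $113.02 = $135.09
Taxable wages = $2,260.44 − $135.09 = $2,125.35
State tax withheld: $2,125.35 × 0.07 = $148.77
Municipal income tax: $2,125.35 × 0.025 = $53.13
PFL insurance: $2,260.44 × 0.0052 = $11.75
Medical insurance premium: $73.72
AD&D insurance premium: $124.78
Total deductions = $22.07 + $113.02 + $148.77 + $53.13 + $11.75 + $73.72 + $124.78 = $547.24
Net pay = $2,260.44 − $547.24 = $1,713.20

$1,713.20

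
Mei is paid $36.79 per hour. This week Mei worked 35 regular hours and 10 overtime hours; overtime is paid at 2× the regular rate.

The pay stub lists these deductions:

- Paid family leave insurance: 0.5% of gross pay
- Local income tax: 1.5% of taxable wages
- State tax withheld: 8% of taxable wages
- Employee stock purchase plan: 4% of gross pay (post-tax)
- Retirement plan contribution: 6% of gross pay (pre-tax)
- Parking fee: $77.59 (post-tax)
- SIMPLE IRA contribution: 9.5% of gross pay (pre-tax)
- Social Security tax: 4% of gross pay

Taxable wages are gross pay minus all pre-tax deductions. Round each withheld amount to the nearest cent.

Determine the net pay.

Regular pay: 35 × $36.79 = $1287.65
Overtime pay: 10 × $36.79 × 2 = $735.80
Gross pay = $1287.65 + $735.80 = $2023.45
SIMPLE IRA contribution: $2023.45 × 0.095 = $192.23
Retirement plan contribution: $2023.45 × 0.06 = $121.41
Pre-tax total = $192.23 + $121.41 = $313.64
Taxable wages = $2023.45 − $313.64 = $1709.81
State tax withheld: $1709.81 × 0.08 = $136.78
Local income tax: $1709.81 × 0.015 = $25.65
Paid family leave insurance: $2023.45 × 0.005 = $10.12
Social Security tax: $2023.45 × 0.04 = $80.94
Parking fee: $77.59
Employee stock purchase plan: $2023.45 × 0.04 = $80.94
Total deductions = $192.23 + $121.41 + $136.78 + $25.65 + $10.12 + $80.94 + $77.59 + $80.94 = $725.66
Net pay = $2023.45 − $725.66 = $1297.79

$1297.79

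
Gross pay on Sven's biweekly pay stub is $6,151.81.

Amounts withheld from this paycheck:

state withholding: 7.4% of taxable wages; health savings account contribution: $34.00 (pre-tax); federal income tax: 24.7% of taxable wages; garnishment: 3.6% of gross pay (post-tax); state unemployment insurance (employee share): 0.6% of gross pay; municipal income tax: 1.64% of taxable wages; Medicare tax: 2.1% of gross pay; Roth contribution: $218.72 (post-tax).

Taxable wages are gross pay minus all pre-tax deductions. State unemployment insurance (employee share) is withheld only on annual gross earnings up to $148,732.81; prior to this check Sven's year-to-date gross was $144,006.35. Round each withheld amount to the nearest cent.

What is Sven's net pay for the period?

$3,455.92

Health savings account contribution: $34.00
Taxable wages = $6,151.81 − $34.00 = $6,117.81
Federal income tax: $6,117.81 × 0.247 = $1,511.10
State withholding: $6,117.81 × 0.074 = $452.72
Municipal income tax: $6,117.81 × 0.0164 = $100.33
State unemployment insurance (employee share): only $148,732.81 − $144,006.35 = $4,726.46 of this check is subject → $4,726.46 × 0.006 = $28.36
Medicare tax: $6,151.81 × 0.021 = $129.19
Garnishment: $6,151.81 × 0.036 = $221.47
Roth contribution: $218.72
Total deductions = $34.00 + $1,511.10 + $452.72 + $100.33 + $28.36 + $129.19 + $221.47 + $218.72 = $2,695.89
Net pay = $6,151.81 − $2,695.89 = $3,455.92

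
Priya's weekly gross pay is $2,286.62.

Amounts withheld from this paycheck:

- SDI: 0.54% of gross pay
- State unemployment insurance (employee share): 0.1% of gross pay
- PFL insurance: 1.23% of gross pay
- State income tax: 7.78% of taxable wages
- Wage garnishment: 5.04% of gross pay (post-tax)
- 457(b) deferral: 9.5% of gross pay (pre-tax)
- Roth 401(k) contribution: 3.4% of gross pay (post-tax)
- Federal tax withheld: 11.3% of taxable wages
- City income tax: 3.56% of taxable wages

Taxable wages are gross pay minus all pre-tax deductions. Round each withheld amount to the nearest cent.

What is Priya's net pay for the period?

457(b) deferral: $2,286.62 × 0.095 = $217.23
Taxable wages = $2,286.62 − $217.23 = $2,069.39
State income tax: $2,069.39 × 0.0778 = $161.00
Federal tax withheld: $2,069.39 × 0.113 = $233.84
City income tax: $2,069.39 × 0.0356 = $73.67
State unemployment insurance (employee share): $2,286.62 × 0.001 = $2.29
PFL insurance: $2,286.62 × 0.0123 = $28.13
SDI: $2,286.62 × 0.0054 = $12.35
Wage garnishment: $2,286.62 × 0.0504 = $115.25
Roth 401(k) contribution: $2,286.62 × 0.034 = $77.75
Total deductions = $217.23 + $161.00 + $233.84 + $73.67 + $2.29 + $28.13 + $12.35 + $115.25 + $77.75 = $921.51
Net pay = $2,286.62 − $921.51 = $1,365.11

$1,365.11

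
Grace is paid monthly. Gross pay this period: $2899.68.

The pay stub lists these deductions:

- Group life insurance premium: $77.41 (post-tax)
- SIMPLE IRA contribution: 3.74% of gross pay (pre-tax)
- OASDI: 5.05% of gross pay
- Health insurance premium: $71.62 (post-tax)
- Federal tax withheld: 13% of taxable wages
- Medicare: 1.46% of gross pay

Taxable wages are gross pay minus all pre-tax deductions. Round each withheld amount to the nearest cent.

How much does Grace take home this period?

SIMPLE IRA contribution: $2899.68 × 0.0374 = $108.45
Taxable wages = $2899.68 − $108.45 = $2791.23
Federal tax withheld: $2791.23 × 0.13 = $362.86
Medicare: $2899.68 × 0.0146 = $42.34
OASDI: $2899.68 × 0.0505 = $146.43
Health insurance premium: $71.62
Group life insurance premium: $77.41
Total deductions = $108.45 + $362.86 + $42.34 + $146.43 + $71.62 + $77.41 = $809.11
Net pay = $2899.68 − $809.11 = $2090.57

$2090.57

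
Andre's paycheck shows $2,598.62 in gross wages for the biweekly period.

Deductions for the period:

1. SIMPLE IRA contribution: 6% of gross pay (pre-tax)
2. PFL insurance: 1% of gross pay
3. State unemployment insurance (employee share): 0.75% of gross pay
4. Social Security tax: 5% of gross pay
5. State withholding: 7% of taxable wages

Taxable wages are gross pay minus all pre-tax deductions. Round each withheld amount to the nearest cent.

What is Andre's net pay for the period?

$2,096.30

SIMPLE IRA contribution: $2,598.62 × 0.06 = $155.92
Taxable wages = $2,598.62 − $155.92 = $2,442.70
State withholding: $2,442.70 × 0.07 = $170.99
PFL insurance: $2,598.62 × 0.01 = $25.99
Social Security tax: $2,598.62 × 0.05 = $129.93
State unemployment insurance (employee share): $2,598.62 × 0.0075 = $19.49
Total deductions = $155.92 + $170.99 + $25.99 + $129.93 + $19.49 = $502.32
Net pay = $2,598.62 − $502.32 = $2,096.30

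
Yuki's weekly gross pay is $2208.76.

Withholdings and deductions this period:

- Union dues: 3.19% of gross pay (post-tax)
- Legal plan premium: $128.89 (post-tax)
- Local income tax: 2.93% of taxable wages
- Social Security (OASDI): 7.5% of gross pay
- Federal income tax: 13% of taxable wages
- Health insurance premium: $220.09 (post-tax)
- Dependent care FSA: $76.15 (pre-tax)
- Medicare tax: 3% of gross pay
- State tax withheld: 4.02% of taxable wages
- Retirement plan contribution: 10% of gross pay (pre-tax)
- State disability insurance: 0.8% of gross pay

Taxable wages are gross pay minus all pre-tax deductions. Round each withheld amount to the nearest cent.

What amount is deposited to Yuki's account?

Retirement plan contribution: $2208.76 × 0.1 = $220.88
Dependent care FSA: $76.15
Pre-tax total = $220.88 + $76.15 = $297.03
Taxable wages = $2208.76 − $297.03 = $1911.73
Local income tax: $1911.73 × 0.0293 = $56.01
State tax withheld: $1911.73 × 0.0402 = $76.85
Federal income tax: $1911.73 × 0.13 = $248.52
Social Security (OASDI): $2208.76 × 0.075 = $165.66
Medicare tax: $2208.76 × 0.03 = $66.26
State disability insurance: $2208.76 × 0.008 = $17.67
Union dues: $2208.76 × 0.0319 = $70.46
Health insurance premium: $220.09
Legal plan premium: $128.89
Total deductions = $220.88 + $76.15 + $56.01 + $76.85 + $248.52 + $165.66 + $66.26 + $17.67 + $70.46 + $220.09 + $128.89 = $1347.44
Net pay = $2208.76 − $1347.44 = $861.32

$861.32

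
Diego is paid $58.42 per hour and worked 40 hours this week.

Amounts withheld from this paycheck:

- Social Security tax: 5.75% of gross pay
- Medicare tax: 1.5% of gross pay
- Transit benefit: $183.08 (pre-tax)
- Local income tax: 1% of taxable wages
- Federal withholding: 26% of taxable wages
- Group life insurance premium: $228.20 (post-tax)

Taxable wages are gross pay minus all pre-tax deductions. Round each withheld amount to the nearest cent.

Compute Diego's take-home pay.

Gross pay: 40 × $58.42 = $2336.80
Transit benefit: $183.08
Taxable wages = $2336.80 − $183.08 = $2153.72
Federal withholding: $2153.72 × 0.26 = $559.97
Local income tax: $2153.72 × 0.01 = $21.54
Social Security tax: $2336.80 × 0.0575 = $134.37
Medicare tax: $2336.80 × 0.015 = $35.05
Group life insurance premium: $228.20
Total deductions = $183.08 + $559.97 + $21.54 + $134.37 + $35.05 + $228.20 = $1162.21
Net pay = $2336.80 − $1162.21 = $1174.59

$1174.59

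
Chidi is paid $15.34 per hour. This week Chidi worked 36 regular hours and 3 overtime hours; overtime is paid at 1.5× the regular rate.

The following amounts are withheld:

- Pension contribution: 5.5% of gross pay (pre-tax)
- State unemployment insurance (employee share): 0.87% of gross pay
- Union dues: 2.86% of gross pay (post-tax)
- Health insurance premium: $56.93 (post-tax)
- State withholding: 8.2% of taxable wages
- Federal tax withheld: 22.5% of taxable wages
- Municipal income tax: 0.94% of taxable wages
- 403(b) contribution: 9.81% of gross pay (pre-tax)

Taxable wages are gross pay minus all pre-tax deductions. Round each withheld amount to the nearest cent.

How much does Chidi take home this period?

Regular pay: 36 × $15.34 = $552.24
Overtime pay: 3 × $15.34 × 1.5 = $69.03
Gross pay = $552.24 + $69.03 = $621.27
403(b) contribution: $621.27 × 0.0981 = $60.95
Pension contribution: $621.27 × 0.055 = $34.17
Pre-tax total = $60.95 + $34.17 = $95.12
Taxable wages = $621.27 − $95.12 = $526.15
Federal tax withheld: $526.15 × 0.225 = $118.38
Municipal income tax: $526.15 × 0.0094 = $4.95
State withholding: $526.15 × 0.082 = $43.14
State unemployment insurance (employee share): $621.27 × 0.0087 = $5.41
Union dues: $621.27 × 0.0286 = $17.77
Health insurance premium: $56.93
Total deductions = $60.95 + $34.17 + $118.38 + $4.95 + $43.14 + $5.41 + $17.77 + $56.93 = $341.70
Net pay = $621.27 − $341.70 = $279.57

$279.57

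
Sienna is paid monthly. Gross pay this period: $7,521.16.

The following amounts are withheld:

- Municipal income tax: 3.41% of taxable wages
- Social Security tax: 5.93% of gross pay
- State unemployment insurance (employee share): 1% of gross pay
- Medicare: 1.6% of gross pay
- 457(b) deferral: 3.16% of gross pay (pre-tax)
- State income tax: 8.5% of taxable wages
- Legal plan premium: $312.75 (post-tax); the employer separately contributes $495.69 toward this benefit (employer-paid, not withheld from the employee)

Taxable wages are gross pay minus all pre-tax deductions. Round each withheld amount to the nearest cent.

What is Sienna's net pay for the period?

457(b) deferral: $7,521.16 × 0.0316 = $237.67
Taxable wages = $7,521.16 − $237.67 = $7,283.49
State income tax: $7,283.49 × 0.085 = $619.10
Municipal income tax: $7,283.49 × 0.0341 = $248.37
State unemployment insurance (employee share): $7,521.16 × 0.01 = $75.21
Social Security tax: $7,521.16 × 0.0593 = $446.00
Medicare: $7,521.16 × 0.016 = $120.34
Legal plan premium: $312.75
(Employer's $495.69 toward legal plan premium is not withheld from the employee.)
Total deductions = $237.67 + $619.10 + $248.37 + $75.21 + $446.00 + $120.34 + $312.75 = $2,059.44
Net pay = $7,521.16 − $2,059.44 = $5,461.72

$5,461.72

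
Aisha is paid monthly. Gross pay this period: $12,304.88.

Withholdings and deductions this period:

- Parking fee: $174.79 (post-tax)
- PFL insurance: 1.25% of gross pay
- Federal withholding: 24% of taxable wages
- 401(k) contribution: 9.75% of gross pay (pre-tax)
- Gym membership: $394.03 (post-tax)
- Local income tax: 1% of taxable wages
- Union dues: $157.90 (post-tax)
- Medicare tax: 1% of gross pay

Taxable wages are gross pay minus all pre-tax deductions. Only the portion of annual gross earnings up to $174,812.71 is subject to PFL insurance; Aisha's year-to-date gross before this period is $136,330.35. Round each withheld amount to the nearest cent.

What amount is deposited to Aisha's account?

$7,325.28

401(k) contribution: $12,304.88 × 0.0975 = $1,199.73
Taxable wages = $12,304.88 − $1,199.73 = $11,105.15
Federal withholding: $11,105.15 × 0.24 = $2,665.24
Local income tax: $11,105.15 × 0.01 = $111.05
PFL insurance: cap not yet reached, full $12,304.88 is subject → $12,304.88 × 0.0125 = $153.81
Medicare tax: $12,304.88 × 0.01 = $123.05
Union dues: $157.90
Gym membership: $394.03
Parking fee: $174.79
Total deductions = $1,199.73 + $2,665.24 + $111.05 + $153.81 + $123.05 + $157.90 + $394.03 + $174.79 = $4,979.60
Net pay = $12,304.88 − $4,979.60 = $7,325.28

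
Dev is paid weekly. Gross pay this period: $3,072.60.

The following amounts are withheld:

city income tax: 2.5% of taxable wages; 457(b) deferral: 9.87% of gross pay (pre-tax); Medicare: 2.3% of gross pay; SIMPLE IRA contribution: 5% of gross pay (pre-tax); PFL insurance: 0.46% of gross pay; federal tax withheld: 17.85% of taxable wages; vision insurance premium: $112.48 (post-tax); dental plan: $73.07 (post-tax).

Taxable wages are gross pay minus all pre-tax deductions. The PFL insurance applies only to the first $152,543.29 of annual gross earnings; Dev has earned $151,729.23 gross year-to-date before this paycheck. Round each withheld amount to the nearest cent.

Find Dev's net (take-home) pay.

SIMPLE IRA contribution: $3,072.60 × 0.05 = $153.63
457(b) deferral: $3,072.60 × 0.0987 = $303.27
Pre-tax total = $153.63 + $303.27 = $456.90
Taxable wages = $3,072.60 − $456.90 = $2,615.70
City income tax: $2,615.70 × 0.025 = $65.39
Federal tax withheld: $2,615.70 × 0.1785 = $466.90
PFL insurance: only $152,543.29 − $151,729.23 = $814.06 of this check is subject → $814.06 × 0.0046 = $3.74
Medicare: $3,072.60 × 0.023 = $70.67
Dental plan: $73.07
Vision insurance premium: $112.48
Total deductions = $153.63 + $303.27 + $65.39 + $466.90 + $3.74 + $70.67 + $73.07 + $112.48 = $1,249.15
Net pay = $3,072.60 − $1,249.15 = $1,823.45

$1,823.45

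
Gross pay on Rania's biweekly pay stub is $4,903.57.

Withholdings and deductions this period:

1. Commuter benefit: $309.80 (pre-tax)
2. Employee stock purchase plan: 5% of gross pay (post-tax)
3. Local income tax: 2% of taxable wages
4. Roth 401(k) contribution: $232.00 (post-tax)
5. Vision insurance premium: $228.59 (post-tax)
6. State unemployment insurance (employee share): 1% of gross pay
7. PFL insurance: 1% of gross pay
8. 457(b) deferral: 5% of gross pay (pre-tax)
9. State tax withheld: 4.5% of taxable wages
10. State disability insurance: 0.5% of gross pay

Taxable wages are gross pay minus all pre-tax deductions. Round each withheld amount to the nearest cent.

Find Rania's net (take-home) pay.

$3,237.56

457(b) deferral: $4,903.57 × 0.05 = $245.18
Commuter benefit: $309.80
Pre-tax total = $245.18 + $309.80 = $554.98
Taxable wages = $4,903.57 − $554.98 = $4,348.59
State tax withheld: $4,348.59 × 0.045 = $195.69
Local income tax: $4,348.59 × 0.02 = $86.97
State unemployment insurance (employee share): $4,903.57 × 0.01 = $49.04
PFL insurance: $4,903.57 × 0.01 = $49.04
State disability insurance: $4,903.57 × 0.005 = $24.52
Vision insurance premium: $228.59
Employee stock purchase plan: $4,903.57 × 0.05 = $245.18
Roth 401(k) contribution: $232.00
Total deductions = $245.18 + $309.80 + $195.69 + $86.97 + $49.04 + $49.04 + $24.52 + $228.59 + $245.18 + $232.00 = $1,666.01
Net pay = $4,903.57 − $1,666.01 = $3,237.56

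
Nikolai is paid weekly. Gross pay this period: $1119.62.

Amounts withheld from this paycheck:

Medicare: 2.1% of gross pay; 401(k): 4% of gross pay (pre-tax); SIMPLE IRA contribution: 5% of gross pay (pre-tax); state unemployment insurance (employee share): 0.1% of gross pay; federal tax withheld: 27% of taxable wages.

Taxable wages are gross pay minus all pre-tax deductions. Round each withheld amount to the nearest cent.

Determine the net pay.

$719.14

401(k): $1119.62 × 0.04 = $44.78
SIMPLE IRA contribution: $1119.62 × 0.05 = $55.98
Pre-tax total = $44.78 + $55.98 = $100.76
Taxable wages = $1119.62 − $100.76 = $1018.86
Federal tax withheld: $1018.86 × 0.27 = $275.09
State unemployment insurance (employee share): $1119.62 × 0.001 = $1.12
Medicare: $1119.62 × 0.021 = $23.51
Total deductions = $44.78 + $55.98 + $275.09 + $1.12 + $23.51 = $400.48
Net pay = $1119.62 − $400.48 = $719.14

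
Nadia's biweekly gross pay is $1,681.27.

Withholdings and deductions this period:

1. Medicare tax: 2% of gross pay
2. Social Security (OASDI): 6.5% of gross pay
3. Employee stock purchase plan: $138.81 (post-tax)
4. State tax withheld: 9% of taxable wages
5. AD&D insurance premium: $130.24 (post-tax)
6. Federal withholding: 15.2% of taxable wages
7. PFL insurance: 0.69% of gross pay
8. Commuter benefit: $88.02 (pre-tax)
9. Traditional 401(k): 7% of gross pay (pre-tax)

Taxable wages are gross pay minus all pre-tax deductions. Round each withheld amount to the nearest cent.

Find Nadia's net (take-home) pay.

$694.91

Traditional 401(k): $1,681.27 × 0.07 = $117.69
Commuter benefit: $88.02
Pre-tax total = $117.69 + $88.02 = $205.71
Taxable wages = $1,681.27 − $205.71 = $1,475.56
Federal withholding: $1,475.56 × 0.152 = $224.29
State tax withheld: $1,475.56 × 0.09 = $132.80
Social Security (OASDI): $1,681.27 × 0.065 = $109.28
Medicare tax: $1,681.27 × 0.02 = $33.63
PFL insurance: $1,681.27 × 0.0069 = $11.60
AD&D insurance premium: $130.24
Employee stock purchase plan: $138.81
Total deductions = $117.69 + $88.02 + $224.29 + $132.80 + $109.28 + $33.63 + $11.60 + $130.24 + $138.81 = $986.36
Net pay = $1,681.27 − $986.36 = $694.91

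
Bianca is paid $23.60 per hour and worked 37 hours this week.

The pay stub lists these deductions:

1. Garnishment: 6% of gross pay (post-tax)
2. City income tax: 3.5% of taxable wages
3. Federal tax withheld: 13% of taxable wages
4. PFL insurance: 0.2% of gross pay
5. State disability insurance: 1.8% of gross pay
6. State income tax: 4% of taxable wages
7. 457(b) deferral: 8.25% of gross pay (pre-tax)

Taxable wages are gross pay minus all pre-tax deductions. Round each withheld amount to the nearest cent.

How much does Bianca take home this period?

Gross pay: 37 × $23.60 = $873.20
457(b) deferral: $873.20 × 0.0825 = $72.04
Taxable wages = $873.20 − $72.04 = $801.16
Federal tax withheld: $801.16 × 0.13 = $104.15
State income tax: $801.16 × 0.04 = $32.05
City income tax: $801.16 × 0.035 = $28.04
PFL insurance: $873.20 × 0.002 = $1.75
State disability insurance: $873.20 × 0.018 = $15.72
Garnishment: $873.20 × 0.06 = $52.39
Total deductions = $72.04 + $104.15 + $32.05 + $28.04 + $1.75 + $15.72 + $52.39 = $306.14
Net pay = $873.20 − $306.14 = $567.06

$567.06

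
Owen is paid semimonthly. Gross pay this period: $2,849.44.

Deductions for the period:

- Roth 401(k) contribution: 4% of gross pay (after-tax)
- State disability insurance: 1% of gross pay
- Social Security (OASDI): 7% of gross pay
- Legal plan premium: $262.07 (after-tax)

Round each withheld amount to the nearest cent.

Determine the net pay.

Social Security (OASDI): $2,849.44 × 0.07 = $199.46
State disability insurance: $2,849.44 × 0.01 = $28.49
Legal plan premium: $262.07
Roth 401(k) contribution: $2,849.44 × 0.04 = $113.98
Total deductions = $199.46 + $28.49 + $262.07 + $113.98 = $604.00
Net pay = $2,849.44 − $604.00 = $2,245.44

$2,245.44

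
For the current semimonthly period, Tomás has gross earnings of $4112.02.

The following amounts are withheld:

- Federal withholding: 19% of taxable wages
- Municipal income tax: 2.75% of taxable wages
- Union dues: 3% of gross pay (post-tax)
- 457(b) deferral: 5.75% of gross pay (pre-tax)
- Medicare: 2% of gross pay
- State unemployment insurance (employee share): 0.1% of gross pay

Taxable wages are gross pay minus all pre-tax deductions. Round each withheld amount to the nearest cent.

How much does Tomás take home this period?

457(b) deferral: $4112.02 × 0.0575 = $236.44
Taxable wages = $4112.02 − $236.44 = $3875.58
Federal withholding: $3875.58 × 0.19 = $736.36
Municipal income tax: $3875.58 × 0.0275 = $106.58
Medicare: $4112.02 × 0.02 = $82.24
State unemployment insurance (employee share): $4112.02 × 0.001 = $4.11
Union dues: $4112.02 × 0.03 = $123.36
Total deductions = $236.44 + $736.36 + $106.58 + $82.24 + $4.11 + $123.36 = $1289.09
Net pay = $4112.02 − $1289.09 = $2822.93

$2822.93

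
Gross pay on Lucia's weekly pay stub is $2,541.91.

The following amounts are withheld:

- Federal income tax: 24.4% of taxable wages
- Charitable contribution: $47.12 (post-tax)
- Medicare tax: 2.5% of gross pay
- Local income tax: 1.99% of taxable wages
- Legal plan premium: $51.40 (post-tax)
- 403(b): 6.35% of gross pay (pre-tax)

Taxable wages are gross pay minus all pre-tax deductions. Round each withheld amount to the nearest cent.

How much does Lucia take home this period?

403(b): $2,541.91 × 0.0635 = $161.41
Taxable wages = $2,541.91 − $161.41 = $2,380.50
Federal income tax: $2,380.50 × 0.244 = $580.84
Local income tax: $2,380.50 × 0.0199 = $47.37
Medicare tax: $2,541.91 × 0.025 = $63.55
Charitable contribution: $47.12
Legal plan premium: $51.40
Total deductions = $161.41 + $580.84 + $47.37 + $63.55 + $47.12 + $51.40 = $951.69
Net pay = $2,541.91 − $951.69 = $1,590.22

$1,590.22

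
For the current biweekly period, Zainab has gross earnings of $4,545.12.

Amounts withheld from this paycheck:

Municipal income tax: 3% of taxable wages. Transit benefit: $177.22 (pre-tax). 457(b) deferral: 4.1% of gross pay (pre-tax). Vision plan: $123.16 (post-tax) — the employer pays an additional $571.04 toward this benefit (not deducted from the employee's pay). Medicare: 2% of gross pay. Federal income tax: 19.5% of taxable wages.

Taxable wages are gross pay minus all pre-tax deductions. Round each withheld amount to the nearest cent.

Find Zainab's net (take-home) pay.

$3,026.64

457(b) deferral: $4,545.12 × 0.041 = $186.35
Transit benefit: $177.22
Pre-tax total = $186.35 + $177.22 = $363.57
Taxable wages = $4,545.12 − $363.57 = $4,181.55
Municipal income tax: $4,181.55 × 0.03 = $125.45
Federal income tax: $4,181.55 × 0.195 = $815.40
Medicare: $4,545.12 × 0.02 = $90.90
Vision plan: $123.16
(Employer's $571.04 toward vision plan is not withheld from the employee.)
Total deductions = $186.35 + $177.22 + $125.45 + $815.40 + $90.90 + $123.16 = $1,518.48
Net pay = $4,545.12 − $1,518.48 = $3,026.64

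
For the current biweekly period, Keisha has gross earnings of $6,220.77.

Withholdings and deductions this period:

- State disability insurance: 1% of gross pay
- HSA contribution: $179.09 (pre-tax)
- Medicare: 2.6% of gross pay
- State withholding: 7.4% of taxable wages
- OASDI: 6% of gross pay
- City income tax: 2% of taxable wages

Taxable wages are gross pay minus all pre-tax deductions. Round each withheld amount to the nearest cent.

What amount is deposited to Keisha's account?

$4,876.57

HSA contribution: $179.09
Taxable wages = $6,220.77 − $179.09 = $6,041.68
State withholding: $6,041.68 × 0.074 = $447.08
City income tax: $6,041.68 × 0.02 = $120.83
State disability insurance: $6,220.77 × 0.01 = $62.21
OASDI: $6,220.77 × 0.06 = $373.25
Medicare: $6,220.77 × 0.026 = $161.74
Total deductions = $179.09 + $447.08 + $120.83 + $62.21 + $373.25 + $161.74 = $1,344.20
Net pay = $6,220.77 − $1,344.20 = $4,876.57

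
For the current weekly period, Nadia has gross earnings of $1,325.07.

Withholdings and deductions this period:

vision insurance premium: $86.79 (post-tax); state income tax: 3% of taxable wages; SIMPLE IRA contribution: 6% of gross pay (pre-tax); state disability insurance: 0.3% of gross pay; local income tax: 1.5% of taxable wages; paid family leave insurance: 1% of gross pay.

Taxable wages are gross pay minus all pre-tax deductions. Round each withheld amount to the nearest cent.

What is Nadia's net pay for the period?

$1,085.50

SIMPLE IRA contribution: $1,325.07 × 0.06 = $79.50
Taxable wages = $1,325.07 − $79.50 = $1,245.57
Local income tax: $1,245.57 × 0.015 = $18.68
State income tax: $1,245.57 × 0.03 = $37.37
Paid family leave insurance: $1,325.07 × 0.01 = $13.25
State disability insurance: $1,325.07 × 0.003 = $3.98
Vision insurance premium: $86.79
Total deductions = $79.50 + $18.68 + $37.37 + $13.25 + $3.98 + $86.79 = $239.57
Net pay = $1,325.07 − $239.57 = $1,085.50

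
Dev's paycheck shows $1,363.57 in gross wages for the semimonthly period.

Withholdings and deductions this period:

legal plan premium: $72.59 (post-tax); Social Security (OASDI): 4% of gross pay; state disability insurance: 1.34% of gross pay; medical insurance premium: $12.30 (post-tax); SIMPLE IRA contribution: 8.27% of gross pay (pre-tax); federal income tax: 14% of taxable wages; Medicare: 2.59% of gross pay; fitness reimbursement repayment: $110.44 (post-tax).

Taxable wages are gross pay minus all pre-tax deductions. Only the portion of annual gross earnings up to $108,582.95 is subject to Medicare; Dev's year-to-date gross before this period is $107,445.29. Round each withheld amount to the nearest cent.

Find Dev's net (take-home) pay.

SIMPLE IRA contribution: $1,363.57 × 0.0827 = $112.77
Taxable wages = $1,363.57 − $112.77 = $1,250.80
Federal income tax: $1,250.80 × 0.14 = $175.11
State disability insurance: $1,363.57 × 0.0134 = $18.27
Social Security (OASDI): $1,363.57 × 0.04 = $54.54
Medicare: only $108,582.95 − $107,445.29 = $1,137.66 of this check is subject → $1,137.66 × 0.0259 = $29.47
Legal plan premium: $72.59
Medical insurance premium: $12.30
Fitness reimbursement repayment: $110.44
Total deductions = $112.77 + $175.11 + $18.27 + $54.54 + $29.47 + $72.59 + $12.30 + $110.44 = $585.49
Net pay = $1,363.57 − $585.49 = $778.08

$778.08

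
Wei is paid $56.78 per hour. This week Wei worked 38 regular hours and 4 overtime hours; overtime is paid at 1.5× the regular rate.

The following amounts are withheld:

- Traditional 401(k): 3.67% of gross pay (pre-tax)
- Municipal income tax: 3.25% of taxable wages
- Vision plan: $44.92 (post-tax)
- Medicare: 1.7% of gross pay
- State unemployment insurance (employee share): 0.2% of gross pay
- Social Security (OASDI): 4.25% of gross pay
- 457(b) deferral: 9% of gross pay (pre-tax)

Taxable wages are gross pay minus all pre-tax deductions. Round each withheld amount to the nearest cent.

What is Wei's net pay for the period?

Regular pay: 38 × $56.78 = $2,157.64
Overtime pay: 4 × $56.78 × 1.5 = $340.68
Gross pay = $2,157.64 + $340.68 = $2,498.32
Traditional 401(k): $2,498.32 × 0.0367 = $91.69
457(b) deferral: $2,498.32 × 0.09 = $224.85
Pre-tax total = $91.69 + $224.85 = $316.54
Taxable wages = $2,498.32 − $316.54 = $2,181.78
Municipal income tax: $2,181.78 × 0.0325 = $70.91
Social Security (OASDI): $2,498.32 × 0.0425 = $106.18
State unemployment insurance (employee share): $2,498.32 × 0.002 = $5.00
Medicare: $2,498.32 × 0.017 = $42.47
Vision plan: $44.92
Total deductions = $91.69 + $224.85 + $70.91 + $106.18 + $5.00 + $42.47 + $44.92 = $586.02
Net pay = $2,498.32 − $586.02 = $1,912.30

$1,912.30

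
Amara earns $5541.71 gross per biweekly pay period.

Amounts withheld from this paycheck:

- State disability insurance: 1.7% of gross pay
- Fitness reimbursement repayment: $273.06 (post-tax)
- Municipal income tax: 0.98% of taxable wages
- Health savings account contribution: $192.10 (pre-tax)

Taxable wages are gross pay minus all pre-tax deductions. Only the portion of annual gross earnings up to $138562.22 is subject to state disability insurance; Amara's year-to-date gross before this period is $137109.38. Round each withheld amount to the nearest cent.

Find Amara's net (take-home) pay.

$4999.42

Health savings account contribution: $192.10
Taxable wages = $5541.71 − $192.10 = $5349.61
Municipal income tax: $5349.61 × 0.0098 = $52.43
State disability insurance: only $138562.22 − $137109.38 = $1452.84 of this check is subject → $1452.84 × 0.017 = $24.70
Fitness reimbursement repayment: $273.06
Total deductions = $192.10 + $52.43 + $24.70 + $273.06 = $542.29
Net pay = $5541.71 − $542.29 = $4999.42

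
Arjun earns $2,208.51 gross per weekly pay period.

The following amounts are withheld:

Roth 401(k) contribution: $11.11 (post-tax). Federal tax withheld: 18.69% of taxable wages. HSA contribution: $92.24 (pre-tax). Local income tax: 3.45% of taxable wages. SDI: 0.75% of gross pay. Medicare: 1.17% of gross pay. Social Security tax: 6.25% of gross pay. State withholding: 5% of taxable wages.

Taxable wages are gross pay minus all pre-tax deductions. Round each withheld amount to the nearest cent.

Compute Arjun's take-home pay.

HSA contribution: $92.24
Taxable wages = $2,208.51 − $92.24 = $2,116.27
Local income tax: $2,116.27 × 0.0345 = $73.01
Federal tax withheld: $2,116.27 × 0.1869 = $395.53
State withholding: $2,116.27 × 0.05 = $105.81
SDI: $2,208.51 × 0.0075 = $16.56
Social Security tax: $2,208.51 × 0.0625 = $138.03
Medicare: $2,208.51 × 0.0117 = $25.84
Roth 401(k) contribution: $11.11
Total deductions = $92.24 + $73.01 + $395.53 + $105.81 + $16.56 + $138.03 + $25.84 + $11.11 = $858.13
Net pay = $2,208.51 − $858.13 = $1,350.38

$1,350.38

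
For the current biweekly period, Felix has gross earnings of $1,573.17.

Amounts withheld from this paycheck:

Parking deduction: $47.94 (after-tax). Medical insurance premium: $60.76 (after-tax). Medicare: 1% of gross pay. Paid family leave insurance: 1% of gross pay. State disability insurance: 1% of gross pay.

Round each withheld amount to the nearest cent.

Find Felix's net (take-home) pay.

$1,417.28

State disability insurance: $1,573.17 × 0.01 = $15.73
Medicare: $1,573.17 × 0.01 = $15.73
Paid family leave insurance: $1,573.17 × 0.01 = $15.73
Parking deduction: $47.94
Medical insurance premium: $60.76
Total deductions = $15.73 + $15.73 + $15.73 + $47.94 + $60.76 = $155.89
Net pay = $1,573.17 − $155.89 = $1,417.28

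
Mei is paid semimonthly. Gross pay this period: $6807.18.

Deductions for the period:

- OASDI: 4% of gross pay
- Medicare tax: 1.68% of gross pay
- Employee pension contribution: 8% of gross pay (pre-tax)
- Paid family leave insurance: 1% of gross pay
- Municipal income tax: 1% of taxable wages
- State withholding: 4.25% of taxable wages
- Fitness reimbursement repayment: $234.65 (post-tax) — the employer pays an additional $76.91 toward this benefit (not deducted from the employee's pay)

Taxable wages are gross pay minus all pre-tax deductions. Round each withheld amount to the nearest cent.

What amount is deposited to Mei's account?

Employee pension contribution: $6807.18 × 0.08 = $544.57
Taxable wages = $6807.18 − $544.57 = $6262.61
State withholding: $6262.61 × 0.0425 = $266.16
Municipal income tax: $6262.61 × 0.01 = $62.63
Paid family leave insurance: $6807.18 × 0.01 = $68.07
Medicare tax: $6807.18 × 0.0168 = $114.36
OASDI: $6807.18 × 0.04 = $272.29
Fitness reimbursement repayment: $234.65
(Employer's $76.91 toward fitness reimbursement repayment is not withheld from the employee.)
Total deductions = $544.57 + $266.16 + $62.63 + $68.07 + $114.36 + $272.29 + $234.65 = $1562.73
Net pay = $6807.18 − $1562.73 = $5244.45

$5244.45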